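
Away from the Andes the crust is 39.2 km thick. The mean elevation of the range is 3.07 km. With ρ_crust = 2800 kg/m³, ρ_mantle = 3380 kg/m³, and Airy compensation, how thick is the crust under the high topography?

57.1 km

Root depth r = h ρ_c / (ρ_m − ρ_c) = 3.07 km × 2800 / 580 = 14.82 km.
Total thickness = T + h + r = 39.2 km + 3.07 km + 14.82 km = 57.1 km.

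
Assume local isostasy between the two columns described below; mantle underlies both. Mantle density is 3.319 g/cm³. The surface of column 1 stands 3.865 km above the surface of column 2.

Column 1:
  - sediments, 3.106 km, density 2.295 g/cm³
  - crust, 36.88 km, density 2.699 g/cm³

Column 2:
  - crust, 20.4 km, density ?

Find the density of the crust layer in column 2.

2.67 g/cm³

Take the compensation level at the base of the deeper column (depth z_c below the surface of column 1) and equate Σ ρ_i t_i down to z_c; mantle fills any gap and the z_c terms cancel.
Column 1: 3.106×2.295 + 36.88×2.699 + (z_c − 39.986)×3.319
Column 2: 3.865×0 + 20.4×ρ + (z_c − 3.865 − 20.4)×3.319
The z_c×3.319 term appears on both sides and cancels. Collect the known terms of each column as K = Σ(ρt)_known − 3.319 × (depth of known layers): K_1 = 106.66739 − 3.319×39.986 = −26.046144; K_2 = 0 − 3.319×(3.865 + 20.4) = −80.535535.
Balance: K_1 = K_2 + 20.4×ρ, so ρ = (K_1 − K_2)/20.4 = 54.4894/20.4 = 2.67 g/cm³.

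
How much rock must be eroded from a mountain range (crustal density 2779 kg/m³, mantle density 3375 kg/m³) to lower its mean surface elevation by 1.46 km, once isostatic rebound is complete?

Net drop Δ = e − u = e − e ρ_c/ρ_m = e (ρ_m − ρ_c)/ρ_m.
e = Δ ρ_m/(ρ_m − ρ_c) = 1.46 km × 3375/596 = 8.27 km.

8.27 km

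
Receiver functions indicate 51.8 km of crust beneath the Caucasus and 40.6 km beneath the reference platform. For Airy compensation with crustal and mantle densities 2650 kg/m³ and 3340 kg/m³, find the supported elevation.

Excess crust Δ = 51.8 km − 40.6 km = 11.2 km, split between elevation h and root r with h + r = Δ.
Airy balance ρ_c h = (ρ_m − ρ_c) r gives r = h ρ_c/(ρ_m − ρ_c), so h (1 + ρ_c/(ρ_m − ρ_c)) = Δ, i.e. h = Δ (ρ_m − ρ_c)/ρ_m.
h = 11.2 km × 690/3340 = 2.31 km.

2.31 km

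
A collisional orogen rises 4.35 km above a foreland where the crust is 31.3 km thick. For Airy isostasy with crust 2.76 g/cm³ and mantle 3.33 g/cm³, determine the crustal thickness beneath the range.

Root depth r = h ρ_c / (ρ_m − ρ_c) = 4.35 km × 2.76 / 0.57 = 21.06 km.
Total thickness = T + h + r = 31.3 km + 4.35 km + 21.06 km = 56.7 km.

56.7 km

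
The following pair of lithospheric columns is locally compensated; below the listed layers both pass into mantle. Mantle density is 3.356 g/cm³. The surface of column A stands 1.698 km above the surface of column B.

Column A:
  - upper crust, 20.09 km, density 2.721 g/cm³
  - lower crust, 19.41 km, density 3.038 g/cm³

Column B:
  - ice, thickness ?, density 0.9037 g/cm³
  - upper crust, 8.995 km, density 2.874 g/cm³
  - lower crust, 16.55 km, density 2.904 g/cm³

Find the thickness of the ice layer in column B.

0.577 km

Take the compensation level at the base of the deeper column (depth z_c below the surface of column A) and equate Σ ρ_i t_i down to z_c; mantle fills any gap and the z_c terms cancel.
Column A: 20.09×2.721 + 19.41×3.038 + (z_c − 39.5)×3.356
Column B: 1.698×0 + x×0.9037 + 8.995×2.874 + 16.55×2.904 + (z_c − 1.698 − 25.545 − x)×3.356
The z_c×3.356 term appears on both sides and cancels. Collect the known terms of each column as K = Σ(ρt)_known − 3.356 × (depth of known layers): K_A = 113.63247 − 3.356×39.5 = −18.92953; K_B = 73.91283 − 3.356×(1.698 + 25.545) = −17.514678.
Balance: K_A = K_B − x×(3.356 − 0.9037), so x = (K_B − K_A)/(3.356 − 0.9037) = 1.41485/2.4523 = 0.577 km.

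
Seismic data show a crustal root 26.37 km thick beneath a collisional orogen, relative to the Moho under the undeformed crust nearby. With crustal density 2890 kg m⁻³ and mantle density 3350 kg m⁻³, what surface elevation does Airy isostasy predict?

Balancing pressure at the compensation depth: ρ_c h = (ρ_m − ρ_c) r.
h = r (ρ_m − ρ_c) / ρ_c = 26.37 km × (3350 − 2890) / 2890 = 4.2 km.

4.2 km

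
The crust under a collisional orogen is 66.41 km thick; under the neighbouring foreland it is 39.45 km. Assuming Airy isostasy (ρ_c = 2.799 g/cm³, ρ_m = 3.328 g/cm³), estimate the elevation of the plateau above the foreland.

Excess crust Δ = 66.41 km − 39.45 km = 26.96 km, split between elevation h and root r with h + r = Δ.
Airy balance ρ_c h = (ρ_m − ρ_c) r gives r = h ρ_c/(ρ_m − ρ_c), so h (1 + ρ_c/(ρ_m − ρ_c)) = Δ, i.e. h = Δ (ρ_m − ρ_c)/ρ_m.
h = 26.96 km × 0.529/3.328 = 4.29 km.

4.29 km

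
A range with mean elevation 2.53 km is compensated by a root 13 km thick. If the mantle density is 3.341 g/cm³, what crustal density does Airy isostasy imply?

ρ_c h = (ρ_m − ρ_c) r → ρ_c (h + r) = ρ_m r → ρ_c = ρ_m r / (h + r).
ρ_c = 3.341 × 13 km / (2.53 km + 13 km) = 2.8 g/cm³.

2.8 g/cm³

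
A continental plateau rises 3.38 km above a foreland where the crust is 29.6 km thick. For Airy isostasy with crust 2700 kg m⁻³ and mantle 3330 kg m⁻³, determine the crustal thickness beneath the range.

47.5 km

Root depth r = h ρ_c / (ρ_m − ρ_c) = 3.38 km × 2700 / 630 = 14.49 km.
Total thickness = T + h + r = 29.6 km + 3.38 km + 14.49 km = 47.5 km.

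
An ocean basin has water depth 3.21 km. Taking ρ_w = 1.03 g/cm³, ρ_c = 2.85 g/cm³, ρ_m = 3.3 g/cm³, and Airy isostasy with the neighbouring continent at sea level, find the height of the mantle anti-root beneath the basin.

By Archimedes' principle applied to the lithosphere: replacing crust with seawater at the top is compensated by replacing crust with mantle at the base: d (ρ_c − ρ_w) = a (ρ_m − ρ_c).
a = d (ρ_c − ρ_w)/(ρ_m − ρ_c) = 3.21 km × 1.82/0.45 = 13 km.

13 km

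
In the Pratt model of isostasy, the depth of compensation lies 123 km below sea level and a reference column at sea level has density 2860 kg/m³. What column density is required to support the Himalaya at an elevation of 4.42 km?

2760 kg/m³

Pratt balance: ρ_ref D = ρ (D + h).
ρ = ρ_ref D/(D + h) = 2860 × 123 km/(123 km + 4.42 km) = 2760 kg/m³.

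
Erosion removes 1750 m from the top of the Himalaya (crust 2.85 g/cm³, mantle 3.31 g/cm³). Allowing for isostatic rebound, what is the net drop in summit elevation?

Rebound u = e ρ_c/ρ_m = 1750 m × 2.85/3.31 = 1507 m.
Net surface drop = e − u = 1750 m − 1507 m = e (ρ_m − ρ_c)/ρ_m = 243 m.

243 m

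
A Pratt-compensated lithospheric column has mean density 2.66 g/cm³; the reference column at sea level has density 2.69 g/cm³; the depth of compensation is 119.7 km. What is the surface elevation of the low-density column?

1.35 km

ρ_ref D = ρ (D + h) → h = D (ρ_ref − ρ)/ρ.
h = 119.7 km × (2.69 − 2.66)/2.66 = 1.35 km.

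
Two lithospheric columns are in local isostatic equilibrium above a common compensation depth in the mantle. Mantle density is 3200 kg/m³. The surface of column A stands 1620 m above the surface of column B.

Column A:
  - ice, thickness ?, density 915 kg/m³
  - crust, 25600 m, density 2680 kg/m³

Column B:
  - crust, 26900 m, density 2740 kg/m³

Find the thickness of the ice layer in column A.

Take the compensation level at the base of the deeper column (depth z_c below the surface of column A) and equate Σ ρ_i t_i down to z_c; mantle fills any gap and the z_c terms cancel.
Column A: x×915 + 25600×2680 + (z_c − 25600 − x)×3200
Column B: 1620×0 + 26900×2740 + (z_c − 1620 − 26900)×3200
The z_c×3200 term appears on both sides and cancels. Collect the known terms of each column as K = Σ(ρt)_known − 3200 × (depth of known layers): K_A = 68608000 − 3200×25600 = −13312000; K_B = 73706000 − 3200×(1620 + 26900) = −17558000.
Balance: K_A − x×(3200 − 915) = K_B, so x = (K_A − K_B)/(3200 − 915) = 4246000/2285 = 1860 m.

1860 m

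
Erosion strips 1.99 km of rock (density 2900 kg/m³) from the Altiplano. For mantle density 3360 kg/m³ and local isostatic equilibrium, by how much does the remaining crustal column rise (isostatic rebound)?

Unloading: uplift u = e ρ_c/ρ_m = 1.99 km × 2900/3360 = 1.72 km.

1.72 km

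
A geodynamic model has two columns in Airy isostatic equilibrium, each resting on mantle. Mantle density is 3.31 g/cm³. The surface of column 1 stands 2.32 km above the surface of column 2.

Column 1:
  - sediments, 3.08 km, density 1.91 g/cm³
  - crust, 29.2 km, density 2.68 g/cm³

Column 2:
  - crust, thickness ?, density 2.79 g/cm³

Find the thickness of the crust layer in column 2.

28.9 km

Take the compensation level at the base of the deeper column (depth z_c below the surface of column 1) and equate Σ ρ_i t_i down to z_c; mantle fills any gap and the z_c terms cancel.
Column 1: 3.08×1.91 + 29.2×2.68 + (z_c − 32.28)×3.31
Column 2: 2.32×0 + x×2.79 + (z_c − 2.32 − 0 − x)×3.31
The z_c×3.31 term appears on both sides and cancels. Collect the known terms of each column as K = Σ(ρt)_known − 3.31 × (depth of known layers): K_1 = 84.1388 − 3.31×32.28 = −22.708; K_2 = 0 − 3.31×(2.32 + 0) = −7.6792.
Balance: K_1 = K_2 − x×(3.31 − 2.79), so x = (K_2 − K_1)/(3.31 − 2.79) = 15.0288/0.52 = 28.9 km.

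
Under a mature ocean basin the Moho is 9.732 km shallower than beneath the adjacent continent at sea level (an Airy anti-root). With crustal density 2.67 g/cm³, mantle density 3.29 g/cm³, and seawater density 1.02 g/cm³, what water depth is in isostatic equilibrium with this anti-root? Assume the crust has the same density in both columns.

Replacing a thickness d of crust by seawater at the top must be balanced by replacing crust with mantle at the base: d (ρ_c − ρ_w) = a (ρ_m − ρ_c).
d = a (ρ_m − ρ_c)/(ρ_c − ρ_w) = 9.732 km × 0.62/1.65 = 3.66 km.

3.66 km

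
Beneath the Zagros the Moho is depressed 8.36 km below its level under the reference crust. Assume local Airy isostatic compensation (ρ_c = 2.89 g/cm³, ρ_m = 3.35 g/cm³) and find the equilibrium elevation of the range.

1.33 km

Balancing pressure at the compensation depth: ρ_c h = (ρ_m − ρ_c) r.
h = r (ρ_m − ρ_c) / ρ_c = 8.36 km × (3.35 − 2.89) / 2.89 = 1.33 km.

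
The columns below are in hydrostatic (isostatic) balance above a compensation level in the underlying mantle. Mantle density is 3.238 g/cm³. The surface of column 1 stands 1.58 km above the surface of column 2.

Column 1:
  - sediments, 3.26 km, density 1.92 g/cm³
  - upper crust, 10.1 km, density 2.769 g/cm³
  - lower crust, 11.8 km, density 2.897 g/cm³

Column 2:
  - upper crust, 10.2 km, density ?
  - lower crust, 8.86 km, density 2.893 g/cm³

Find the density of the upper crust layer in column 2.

2.76 g/cm³

Take the compensation level at the base of the deeper column (depth z_c below the surface of column 1) and equate Σ ρ_i t_i down to z_c; mantle fills any gap and the z_c terms cancel.
Column 1: 3.26×1.92 + 10.1×2.769 + 11.8×2.897 + (z_c − 25.16)×3.238
Column 2: 1.58×0 + 10.2×ρ + 8.86×2.893 + (z_c − 1.58 − 19.06)×3.238
The z_c×3.238 term appears on both sides and cancels. Collect the known terms of each column as K = Σ(ρt)_known − 3.238 × (depth of known layers): K_1 = 68.4107 − 3.238×25.16 = −13.05738; K_2 = 25.63198 − 3.238×(1.58 + 19.06) = −41.20034.
Balance: K_1 = K_2 + 10.2×ρ, so ρ = (K_1 − K_2)/10.2 = 28.143/10.2 = 2.76 g/cm³.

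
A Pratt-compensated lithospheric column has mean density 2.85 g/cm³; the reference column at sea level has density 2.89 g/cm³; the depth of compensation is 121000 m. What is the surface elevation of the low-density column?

ρ_ref D = ρ (D + h) → h = D (ρ_ref − ρ)/ρ.
h = 121000 m × (2.89 − 2.85)/2.85 = 1700 m.

1700 m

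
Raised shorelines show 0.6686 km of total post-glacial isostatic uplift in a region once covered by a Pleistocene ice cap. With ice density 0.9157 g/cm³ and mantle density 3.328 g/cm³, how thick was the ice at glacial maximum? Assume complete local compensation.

2.43 km

u = t ρ_ice/ρ_m → t = u ρ_m/ρ_ice = 0.6686 km × 3.328/0.9157 = 2.43 km.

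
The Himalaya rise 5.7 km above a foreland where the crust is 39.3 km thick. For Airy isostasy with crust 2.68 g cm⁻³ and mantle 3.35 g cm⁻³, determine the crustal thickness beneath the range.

67.8 km

Root depth r = h ρ_c / (ρ_m − ρ_c) = 5.7 km × 2.68 / 0.67 = 22.8 km.
Total thickness = T + h + r = 39.3 km + 5.7 km + 22.8 km = 67.8 km.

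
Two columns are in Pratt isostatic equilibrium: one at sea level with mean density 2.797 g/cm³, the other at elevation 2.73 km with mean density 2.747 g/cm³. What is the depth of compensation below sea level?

150 km

ρ_ref D = ρ (D + h) → D (ρ_ref − ρ) = ρ h.
D = ρ h/(ρ_ref − ρ) = 2.747 × 2.73 km/(2.797 − 2.747) = 150 km.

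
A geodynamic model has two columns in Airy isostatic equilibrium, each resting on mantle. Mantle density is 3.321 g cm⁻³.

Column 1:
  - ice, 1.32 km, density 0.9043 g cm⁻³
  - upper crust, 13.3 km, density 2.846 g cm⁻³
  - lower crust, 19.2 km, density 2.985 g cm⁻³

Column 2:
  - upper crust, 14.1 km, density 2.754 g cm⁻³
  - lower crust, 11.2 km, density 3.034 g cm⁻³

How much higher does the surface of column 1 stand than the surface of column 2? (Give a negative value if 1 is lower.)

1.43 km

For any compensation level in the mantle, the mantle terms cancel and isostasy reduces to e = (Σt_1 − Σt_2) − (Σ(ρt)_1 − Σ(ρt)_2) / ρ_m.
Σt_1 = 33.82 km; Σt_2 = 25.3 km; Σ(ρt)_1 = 96.357476; Σ(ρt)_2 = 72.8122 (in km·g cm⁻³).
e = (33.82 − 25.3) − (96.357476 − 72.8122) / 3.321 = 1.43 km.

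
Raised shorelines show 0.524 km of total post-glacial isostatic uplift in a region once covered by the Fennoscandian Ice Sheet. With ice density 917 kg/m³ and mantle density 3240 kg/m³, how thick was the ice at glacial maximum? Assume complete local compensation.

1.85 km

u = t ρ_ice/ρ_m → t = u ρ_m/ρ_ice = 0.524 km × 3240/917 = 1.85 km.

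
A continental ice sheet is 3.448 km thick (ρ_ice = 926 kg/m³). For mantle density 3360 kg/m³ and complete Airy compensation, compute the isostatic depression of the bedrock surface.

For local isostatic compensation: the ice load ρ_ice t is balanced by mantle displaced below, ρ_m s.
s = t ρ_ice / ρ_m = 3.448 km × 926/3360 = 0.95 km.

0.95 km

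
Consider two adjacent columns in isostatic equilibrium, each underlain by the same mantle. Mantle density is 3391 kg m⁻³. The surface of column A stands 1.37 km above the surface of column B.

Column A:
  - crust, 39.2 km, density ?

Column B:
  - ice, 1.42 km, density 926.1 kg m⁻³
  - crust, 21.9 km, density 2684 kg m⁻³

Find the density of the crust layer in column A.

Take the compensation level at the base of the deeper column (depth z_c below the surface of column A) and equate Σ ρ_i t_i down to z_c; mantle fills any gap and the z_c terms cancel.
Column A: 39.2×ρ + (z_c − 39.2)×3391
Column B: 1.37×0 + 1.42×926.1 + 21.9×2684 + (z_c − 1.37 − 23.32)×3391
The z_c×3391 term appears on both sides and cancels. Collect the known terms of each column as K = Σ(ρt)_known − 3391 × (depth of known layers): K_A = 0 − 3391×39.2 = −132927.2; K_B = 60094.662 − 3391×(1.37 + 23.32) = −23629.128.
Balance: K_A + 39.2×ρ = K_B, so ρ = (K_B − K_A)/39.2 = 109298/39.2 = 2790 kg m⁻³.

2790 kg m⁻³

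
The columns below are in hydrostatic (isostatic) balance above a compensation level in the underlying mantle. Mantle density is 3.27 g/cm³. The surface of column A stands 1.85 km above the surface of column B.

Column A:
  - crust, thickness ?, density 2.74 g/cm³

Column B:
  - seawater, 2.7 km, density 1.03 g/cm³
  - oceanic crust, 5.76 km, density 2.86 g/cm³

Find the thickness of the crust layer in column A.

27.3 km

Take the compensation level at the base of the deeper column (depth z_c below the surface of column A) and equate Σ ρ_i t_i down to z_c; mantle fills any gap and the z_c terms cancel.
Column A: x×2.74 + (z_c − 0 − x)×3.27
Column B: 1.85×0 + 2.7×1.03 + 5.76×2.86 + (z_c − 1.85 − 8.46)×3.27
The z_c×3.27 term appears on both sides and cancels. Collect the known terms of each column as K = Σ(ρt)_known − 3.27 × (depth of known layers): K_A = 0 − 3.27×0 = 0; K_B = 19.2546 − 3.27×(1.85 + 8.46) = −14.4591.
Balance: K_A − x×(3.27 − 2.74) = K_B, so x = (K_A − K_B)/(3.27 − 2.74) = 14.4591/0.53 = 27.3 km.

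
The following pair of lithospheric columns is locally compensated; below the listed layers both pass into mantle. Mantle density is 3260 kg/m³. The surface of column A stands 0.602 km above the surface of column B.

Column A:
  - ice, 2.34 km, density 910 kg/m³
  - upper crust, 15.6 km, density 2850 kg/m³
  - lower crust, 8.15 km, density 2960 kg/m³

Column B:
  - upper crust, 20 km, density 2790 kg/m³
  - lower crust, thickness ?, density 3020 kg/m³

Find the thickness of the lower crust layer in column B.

12.4 km

Take the compensation level at the base of the deeper column (depth z_c below the surface of column A) and equate Σ ρ_i t_i down to z_c; mantle fills any gap and the z_c terms cancel.
Column A: 2.34×910 + 15.6×2850 + 8.15×2960 + (z_c − 26.09)×3260
Column B: 0.602×0 + 20×2790 + x×3020 + (z_c − 0.602 − 20 − x)×3260
The z_c×3260 term appears on both sides and cancels. Collect the known terms of each column as K = Σ(ρt)_known − 3260 × (depth of known layers): K_A = 70713.4 − 3260×26.09 = −14340; K_B = 55800 − 3260×(0.602 + 20) = −11362.52.
Balance: K_A = K_B − x×(3260 − 3020), so x = (K_B − K_A)/(3260 − 3020) = 2977.48/240 = 12.4 km.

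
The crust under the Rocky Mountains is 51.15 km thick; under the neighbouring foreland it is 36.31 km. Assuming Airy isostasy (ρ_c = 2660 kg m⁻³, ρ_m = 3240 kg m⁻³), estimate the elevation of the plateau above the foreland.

Excess crust Δ = 51.15 km − 36.31 km = 14.84 km, split between elevation h and root r with h + r = Δ.
Airy balance ρ_c h = (ρ_m − ρ_c) r gives r = h ρ_c/(ρ_m − ρ_c), so h (1 + ρ_c/(ρ_m − ρ_c)) = Δ, i.e. h = Δ (ρ_m − ρ_c)/ρ_m.
h = 14.84 km × 580/3240 = 2.66 km.

2.66 km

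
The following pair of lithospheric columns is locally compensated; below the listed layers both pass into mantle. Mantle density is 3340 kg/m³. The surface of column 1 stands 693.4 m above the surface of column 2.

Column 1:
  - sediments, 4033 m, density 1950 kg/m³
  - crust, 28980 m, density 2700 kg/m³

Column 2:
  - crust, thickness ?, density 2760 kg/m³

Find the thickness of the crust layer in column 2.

Take the compensation level at the base of the deeper column (depth z_c below the surface of column 1) and equate Σ ρ_i t_i down to z_c; mantle fills any gap and the z_c terms cancel.
Column 1: 4033×1950 + 28980×2700 + (z_c − 33013)×3340
Column 2: 693.4×0 + x×2760 + (z_c − 693.4 − 0 − x)×3340
The z_c×3340 term appears on both sides and cancels. Collect the known terms of each column as K = Σ(ρt)_known − 3340 × (depth of known layers): K_1 = 86110350 − 3340×33013 = −24153070; K_2 = 0 − 3340×(693.4 + 0) = −2315956.
Balance: K_1 = K_2 − x×(3340 − 2760), so x = (K_2 − K_1)/(3340 − 2760) = 21837100/580 = 37700 m.

37700 m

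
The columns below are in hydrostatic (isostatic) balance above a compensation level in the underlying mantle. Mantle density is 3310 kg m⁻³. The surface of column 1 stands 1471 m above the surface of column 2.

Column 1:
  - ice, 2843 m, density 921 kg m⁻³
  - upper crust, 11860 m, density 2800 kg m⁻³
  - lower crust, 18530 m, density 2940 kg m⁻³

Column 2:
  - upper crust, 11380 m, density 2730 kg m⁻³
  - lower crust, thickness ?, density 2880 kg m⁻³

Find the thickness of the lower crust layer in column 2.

19100 m

Take the compensation level at the base of the deeper column (depth z_c below the surface of column 1) and equate Σ ρ_i t_i down to z_c; mantle fills any gap and the z_c terms cancel.
Column 1: 2843×921 + 11860×2800 + 18530×2940 + (z_c − 33233)×3310
Column 2: 1471×0 + 11380×2730 + x×2880 + (z_c − 1471 − 11380 − x)×3310
The z_c×3310 term appears on both sides and cancels. Collect the known terms of each column as K = Σ(ρt)_known − 3310 × (depth of known layers): K_1 = 90304603 − 3310×33233 = −19696627; K_2 = 31067400 − 3310×(1471 + 11380) = −11469410.
Balance: K_1 = K_2 − x×(3310 − 2880), so x = (K_2 − K_1)/(3310 − 2880) = 8227220/430 = 19100 m.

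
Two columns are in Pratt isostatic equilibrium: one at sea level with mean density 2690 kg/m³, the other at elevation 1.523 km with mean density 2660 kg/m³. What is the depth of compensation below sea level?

135 km

ρ_ref D = ρ (D + h) → D (ρ_ref − ρ) = ρ h.
D = ρ h/(ρ_ref − ρ) = 2660 × 1.523 km/(2690 − 2660) = 135 km.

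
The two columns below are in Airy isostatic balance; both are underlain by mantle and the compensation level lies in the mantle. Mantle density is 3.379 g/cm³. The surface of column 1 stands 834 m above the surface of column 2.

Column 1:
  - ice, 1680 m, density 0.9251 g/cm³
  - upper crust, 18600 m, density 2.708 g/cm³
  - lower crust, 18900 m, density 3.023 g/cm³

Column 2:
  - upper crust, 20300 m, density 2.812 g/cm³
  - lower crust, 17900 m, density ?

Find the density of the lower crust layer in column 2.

Take the compensation level at the base of the deeper column (depth z_c below the surface of column 1) and equate Σ ρ_i t_i down to z_c; mantle fills any gap and the z_c terms cancel.
Column 1: 1680×0.9251 + 18600×2.708 + 18900×3.023 + (z_c − 39180)×3.379
Column 2: 834×0 + 20300×2.812 + 17900×ρ + (z_c − 834 − 38200)×3.379
The z_c×3.379 term appears on both sides and cancels. Collect the known terms of each column as K = Σ(ρt)_known − 3.379 × (depth of known layers): K_1 = 109057.668 − 3.379×39180 = −23331.552; K_2 = 57083.6 − 3.379×(834 + 38200) = −74812.286.
Balance: K_1 = K_2 + 17900×ρ, so ρ = (K_1 − K_2)/17900 = 51480.7/17900 = 2.88 g/cm³.

2.88 g/cm³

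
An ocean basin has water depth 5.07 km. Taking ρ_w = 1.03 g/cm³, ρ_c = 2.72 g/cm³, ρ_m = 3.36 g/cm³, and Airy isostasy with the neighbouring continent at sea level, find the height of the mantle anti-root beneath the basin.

By Archimedes' principle applied to the lithosphere: replacing crust with seawater at the top is compensated by replacing crust with mantle at the base: d (ρ_c − ρ_w) = a (ρ_m − ρ_c).
a = d (ρ_c − ρ_w)/(ρ_m − ρ_c) = 5.07 km × 1.69/0.64 = 13.4 km.

13.4 km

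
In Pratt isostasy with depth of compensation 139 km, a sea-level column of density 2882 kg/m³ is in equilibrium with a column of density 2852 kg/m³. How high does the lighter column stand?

ρ_ref D = ρ (D + h) → h = D (ρ_ref − ρ)/ρ.
h = 139 km × (2882 − 2852)/2852 = 1.46 km.

1.46 km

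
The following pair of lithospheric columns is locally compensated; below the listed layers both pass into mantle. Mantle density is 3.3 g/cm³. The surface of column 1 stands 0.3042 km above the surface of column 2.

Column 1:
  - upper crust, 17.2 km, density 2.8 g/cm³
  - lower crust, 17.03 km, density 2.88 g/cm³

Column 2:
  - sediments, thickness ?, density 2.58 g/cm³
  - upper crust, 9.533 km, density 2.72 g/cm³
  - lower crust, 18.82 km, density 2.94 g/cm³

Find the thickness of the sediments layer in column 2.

3.4 km

Take the compensation level at the base of the deeper column (depth z_c below the surface of column 1) and equate Σ ρ_i t_i down to z_c; mantle fills any gap and the z_c terms cancel.
Column 1: 17.2×2.8 + 17.03×2.88 + (z_c − 34.23)×3.3
Column 2: 0.3042×0 + x×2.58 + 9.533×2.72 + 18.82×2.94 + (z_c − 0.3042 − 28.353 − x)×3.3
The z_c×3.3 term appears on both sides and cancels. Collect the known terms of each column as K = Σ(ρt)_known − 3.3 × (depth of known layers): K_1 = 97.2064 − 3.3×34.23 = −15.7526; K_2 = 81.26056 − 3.3×(0.3042 + 28.353) = −13.3082.
Balance: K_1 = K_2 − x×(3.3 − 2.58), so x = (K_2 − K_1)/(3.3 − 2.58) = 2.4444/0.72 = 3.4 km.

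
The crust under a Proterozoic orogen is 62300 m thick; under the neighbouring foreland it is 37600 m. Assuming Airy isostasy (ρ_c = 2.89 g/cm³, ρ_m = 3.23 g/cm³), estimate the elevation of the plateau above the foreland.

2600 m

Excess crust Δ = 62300 m − 37600 m = 24700 m, split between elevation h and root r with h + r = Δ.
Airy balance ρ_c h = (ρ_m − ρ_c) r gives r = h ρ_c/(ρ_m − ρ_c), so h (1 + ρ_c/(ρ_m − ρ_c)) = Δ, i.e. h = Δ (ρ_m − ρ_c)/ρ_m.
h = 24700 m × 0.34/3.23 = 2600 m.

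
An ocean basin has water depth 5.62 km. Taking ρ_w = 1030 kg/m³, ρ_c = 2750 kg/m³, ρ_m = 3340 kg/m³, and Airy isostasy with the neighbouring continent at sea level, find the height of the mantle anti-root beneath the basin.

16.4 km

For local isostatic compensation: replacing crust with seawater at the top is compensated by replacing crust with mantle at the base: d (ρ_c − ρ_w) = a (ρ_m − ρ_c).
a = d (ρ_c − ρ_w)/(ρ_m − ρ_c) = 5.62 km × 1720/590 = 16.4 km.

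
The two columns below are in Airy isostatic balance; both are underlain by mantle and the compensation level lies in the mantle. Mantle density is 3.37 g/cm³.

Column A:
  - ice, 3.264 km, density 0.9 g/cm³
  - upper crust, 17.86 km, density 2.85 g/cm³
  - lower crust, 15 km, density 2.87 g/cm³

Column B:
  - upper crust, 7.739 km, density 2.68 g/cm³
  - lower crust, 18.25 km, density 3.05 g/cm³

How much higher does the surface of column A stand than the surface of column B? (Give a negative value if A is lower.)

4.06 km

For any compensation level in the mantle, the mantle terms cancel and isostasy reduces to e = (Σt_A − Σt_B) − (Σ(ρt)_A − Σ(ρt)_B) / ρ_m.
Σt_A = 36.124 km; Σt_B = 25.989 km; Σ(ρt)_A = 96.8886; Σ(ρt)_B = 76.40302 (in km·g/cm³).
e = (36.124 − 25.989) − (96.8886 − 76.40302) / 3.37 = 4.06 km.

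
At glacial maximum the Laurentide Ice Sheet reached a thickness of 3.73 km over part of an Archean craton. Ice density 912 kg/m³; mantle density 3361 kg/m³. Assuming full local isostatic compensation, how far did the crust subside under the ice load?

Isostatic balance requires: the ice load ρ_ice t is balanced by mantle displaced below, ρ_m s.
s = t ρ_ice / ρ_m = 3.73 km × 912/3361 = 1.01 km.

1.01 km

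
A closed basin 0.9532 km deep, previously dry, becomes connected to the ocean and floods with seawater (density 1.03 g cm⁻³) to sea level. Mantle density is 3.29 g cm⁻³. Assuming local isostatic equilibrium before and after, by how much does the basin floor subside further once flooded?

0.434 km

After flooding the water column is d + s deep. Its weight must equal the weight of mantle displaced by the extra subsidence s: (d + s) ρ_w = s ρ_m.
s = d ρ_w / (ρ_m − ρ_w) = 0.9532 km × 1.03/(3.29 − 1.03) = 0.434 km.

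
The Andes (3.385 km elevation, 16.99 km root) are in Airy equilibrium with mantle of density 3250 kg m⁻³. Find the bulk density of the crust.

2710 kg m⁻³

ρ_c h = (ρ_m − ρ_c) r → ρ_c (h + r) = ρ_m r → ρ_c = ρ_m r / (h + r).
ρ_c = 3250 × 16.99 km / (3.385 km + 16.99 km) = 2710 kg m⁻³.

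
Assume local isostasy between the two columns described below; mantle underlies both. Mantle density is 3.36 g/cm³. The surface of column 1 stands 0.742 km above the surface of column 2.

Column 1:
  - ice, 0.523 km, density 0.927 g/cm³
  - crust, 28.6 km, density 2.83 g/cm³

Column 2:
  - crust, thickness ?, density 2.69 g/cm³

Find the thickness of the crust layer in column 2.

20.8 km

Take the compensation level at the base of the deeper column (depth z_c below the surface of column 1) and equate Σ ρ_i t_i down to z_c; mantle fills any gap and the z_c terms cancel.
Column 1: 0.523×0.927 + 28.6×2.83 + (z_c − 29.123)×3.36
Column 2: 0.742×0 + x×2.69 + (z_c − 0.742 − 0 − x)×3.36
The z_c×3.36 term appears on both sides and cancels. Collect the known terms of each column as K = Σ(ρt)_known − 3.36 × (depth of known layers): K_1 = 81.422821 − 3.36×29.123 = −16.430459; K_2 = 0 − 3.36×(0.742 + 0) = −2.49312.
Balance: K_1 = K_2 − x×(3.36 − 2.69), so x = (K_2 − K_1)/(3.36 − 2.69) = 13.9373/0.67 = 20.8 km.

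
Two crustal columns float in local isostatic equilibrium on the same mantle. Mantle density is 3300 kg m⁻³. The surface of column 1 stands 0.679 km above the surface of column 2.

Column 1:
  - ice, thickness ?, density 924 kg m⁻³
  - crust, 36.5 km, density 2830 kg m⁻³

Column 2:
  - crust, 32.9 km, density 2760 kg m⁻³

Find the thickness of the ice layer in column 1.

Take the compensation level at the base of the deeper column (depth z_c below the surface of column 1) and equate Σ ρ_i t_i down to z_c; mantle fills any gap and the z_c terms cancel.
Column 1: x×924 + 36.5×2830 + (z_c − 36.5 − x)×3300
Column 2: 0.679×0 + 32.9×2760 + (z_c − 0.679 − 32.9)×3300
The z_c×3300 term appears on both sides and cancels. Collect the known terms of each column as K = Σ(ρt)_known − 3300 × (depth of known layers): K_1 = 103295 − 3300×36.5 = −17155; K_2 = 90804 − 3300×(0.679 + 32.9) = −20006.7.
Balance: K_1 − x×(3300 − 924) = K_2, so x = (K_1 − K_2)/(3300 − 924) = 2851.7/2376 = 1.2 km.

1.2 km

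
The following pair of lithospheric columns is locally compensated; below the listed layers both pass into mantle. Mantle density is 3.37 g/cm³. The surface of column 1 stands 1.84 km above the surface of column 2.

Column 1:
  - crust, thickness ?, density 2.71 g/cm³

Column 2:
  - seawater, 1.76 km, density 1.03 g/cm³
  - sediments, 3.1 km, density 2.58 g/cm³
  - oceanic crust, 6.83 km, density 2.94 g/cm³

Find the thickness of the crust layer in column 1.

23.8 km

Take the compensation level at the base of the deeper column (depth z_c below the surface of column 1) and equate Σ ρ_i t_i down to z_c; mantle fills any gap and the z_c terms cancel.
Column 1: x×2.71 + (z_c − 0 − x)×3.37
Column 2: 1.84×0 + 1.76×1.03 + 3.1×2.58 + 6.83×2.94 + (z_c − 1.84 − 11.69)×3.37
The z_c×3.37 term appears on both sides and cancels. Collect the known terms of each column as K = Σ(ρt)_known − 3.37 × (depth of known layers): K_1 = 0 − 3.37×0 = 0; K_2 = 29.891 − 3.37×(1.84 + 11.69) = −15.7051.
Balance: K_1 − x×(3.37 − 2.71) = K_2, so x = (K_1 − K_2)/(3.37 − 2.71) = 15.7051/0.66 = 23.8 km.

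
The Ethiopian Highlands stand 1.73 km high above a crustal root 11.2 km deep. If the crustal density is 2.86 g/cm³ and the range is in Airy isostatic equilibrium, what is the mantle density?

Airy balance: ρ_c h = (ρ_m − ρ_c) r → ρ_m = ρ_c (1 + h/r).
ρ_m = 2.86 × (1 + 1.73 km/11.2 km) = 3.3 g/cm³.

3.3 g/cm³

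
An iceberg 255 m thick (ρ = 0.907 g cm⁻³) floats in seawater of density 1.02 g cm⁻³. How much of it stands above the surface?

Floating equilibrium: submerged depth d = t ρ_obj/ρ_fluid = 255 m × 0.907/1.02 = 226.8 m.
Freeboard = t − d = 255 m − 226.8 m = 28.2 m.

28.2 m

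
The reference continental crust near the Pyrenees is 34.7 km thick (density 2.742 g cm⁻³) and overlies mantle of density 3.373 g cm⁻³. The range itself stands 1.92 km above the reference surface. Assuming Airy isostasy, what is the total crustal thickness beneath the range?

45 km

Root depth r = h ρ_c / (ρ_m − ρ_c) = 1.92 km × 2.742 / 0.631 = 8.343 km.
Total thickness = T + h + r = 34.7 km + 1.92 km + 8.343 km = 45 km.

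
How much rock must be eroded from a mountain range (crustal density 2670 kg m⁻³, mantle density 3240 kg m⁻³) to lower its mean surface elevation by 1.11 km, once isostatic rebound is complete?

Net drop Δ = e − u = e − e ρ_c/ρ_m = e (ρ_m − ρ_c)/ρ_m.
e = Δ ρ_m/(ρ_m − ρ_c) = 1.11 km × 3240/570 = 6.31 km.

6.31 km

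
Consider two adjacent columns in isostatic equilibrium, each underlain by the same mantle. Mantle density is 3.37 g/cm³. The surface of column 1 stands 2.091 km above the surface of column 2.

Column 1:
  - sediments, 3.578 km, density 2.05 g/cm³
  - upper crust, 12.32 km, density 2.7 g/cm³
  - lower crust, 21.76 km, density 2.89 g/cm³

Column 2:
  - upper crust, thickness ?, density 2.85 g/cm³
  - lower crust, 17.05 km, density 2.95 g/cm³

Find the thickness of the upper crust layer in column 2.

17.7 km

Take the compensation level at the base of the deeper column (depth z_c below the surface of column 1) and equate Σ ρ_i t_i down to z_c; mantle fills any gap and the z_c terms cancel.
Column 1: 3.578×2.05 + 12.32×2.7 + 21.76×2.89 + (z_c − 37.658)×3.37
Column 2: 2.091×0 + x×2.85 + 17.05×2.95 + (z_c − 2.091 − 17.05 − x)×3.37
The z_c×3.37 term appears on both sides and cancels. Collect the known terms of each column as K = Σ(ρt)_known − 3.37 × (depth of known layers): K_1 = 103.4853 − 3.37×37.658 = −23.42216; K_2 = 50.2975 − 3.37×(2.091 + 17.05) = −14.20767.
Balance: K_1 = K_2 − x×(3.37 − 2.85), so x = (K_2 − K_1)/(3.37 − 2.85) = 9.21449/0.52 = 17.7 km.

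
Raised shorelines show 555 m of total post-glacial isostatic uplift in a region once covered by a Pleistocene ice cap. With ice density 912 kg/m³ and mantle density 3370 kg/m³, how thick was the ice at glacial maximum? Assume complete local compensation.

2050 m

u = t ρ_ice/ρ_m → t = u ρ_m/ρ_ice = 555 m × 3370/912 = 2050 m.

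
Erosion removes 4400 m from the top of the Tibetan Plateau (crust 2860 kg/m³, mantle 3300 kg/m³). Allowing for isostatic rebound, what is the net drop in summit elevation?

Rebound u = e ρ_c/ρ_m = 4400 m × 2860/3300 = 3813 m.
Net surface drop = e − u = 4400 m − 3813 m = e (ρ_m − ρ_c)/ρ_m = 587 m.

587 m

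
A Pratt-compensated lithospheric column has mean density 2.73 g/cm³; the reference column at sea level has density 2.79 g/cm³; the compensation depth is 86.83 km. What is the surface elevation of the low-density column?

1.91 km

ρ_ref D = ρ (D + h) → h = D (ρ_ref − ρ)/ρ.
h = 86.83 km × (2.79 − 2.73)/2.73 = 1.91 km.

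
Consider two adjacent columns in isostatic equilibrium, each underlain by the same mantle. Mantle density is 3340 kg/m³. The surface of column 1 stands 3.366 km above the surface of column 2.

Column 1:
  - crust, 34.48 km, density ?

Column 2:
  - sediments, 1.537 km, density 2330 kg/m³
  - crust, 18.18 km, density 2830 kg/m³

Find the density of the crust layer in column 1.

2700 kg/m³

Take the compensation level at the base of the deeper column (depth z_c below the surface of column 1) and equate Σ ρ_i t_i down to z_c; mantle fills any gap and the z_c terms cancel.
Column 1: 34.48×ρ + (z_c − 34.48)×3340
Column 2: 3.366×0 + 1.537×2330 + 18.18×2830 + (z_c − 3.366 − 19.717)×3340
The z_c×3340 term appears on both sides and cancels. Collect the known terms of each column as K = Σ(ρt)_known − 3340 × (depth of known layers): K_1 = 0 − 3340×34.48 = −115163.2; K_2 = 55030.61 − 3340×(3.366 + 19.717) = −22066.61.
Balance: K_1 + 34.48×ρ = K_2, so ρ = (K_2 − K_1)/34.48 = 93096.6/34.48 = 2700 kg/m³.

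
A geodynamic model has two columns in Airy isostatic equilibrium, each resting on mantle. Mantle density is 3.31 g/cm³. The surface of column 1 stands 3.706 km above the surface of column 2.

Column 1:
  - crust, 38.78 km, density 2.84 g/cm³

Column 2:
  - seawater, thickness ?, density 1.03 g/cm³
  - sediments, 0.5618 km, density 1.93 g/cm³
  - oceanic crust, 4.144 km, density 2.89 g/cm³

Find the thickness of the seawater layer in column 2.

1.51 km

Take the compensation level at the base of the deeper column (depth z_c below the surface of column 1) and equate Σ ρ_i t_i down to z_c; mantle fills any gap and the z_c terms cancel.
Column 1: 38.78×2.84 + (z_c − 38.78)×3.31
Column 2: 3.706×0 + x×1.03 + 0.5618×1.93 + 4.144×2.89 + (z_c − 3.706 − 4.7058 − x)×3.31
The z_c×3.31 term appears on both sides and cancels. Collect the known terms of each column as K = Σ(ρt)_known − 3.31 × (depth of known layers): K_1 = 110.1352 − 3.31×38.78 = −18.2266; K_2 = 13.060434 − 3.31×(3.706 + 4.7058) = −14.782624.
Balance: K_1 = K_2 − x×(3.31 − 1.03), so x = (K_2 − K_1)/(3.31 − 1.03) = 3.44398/2.28 = 1.51 km.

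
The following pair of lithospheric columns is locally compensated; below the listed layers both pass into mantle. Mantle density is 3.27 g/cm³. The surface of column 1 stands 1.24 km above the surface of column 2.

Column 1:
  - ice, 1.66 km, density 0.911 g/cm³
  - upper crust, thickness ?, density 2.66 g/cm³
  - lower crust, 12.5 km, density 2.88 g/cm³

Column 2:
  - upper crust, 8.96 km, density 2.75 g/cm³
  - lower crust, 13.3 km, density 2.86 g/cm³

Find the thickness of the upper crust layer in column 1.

Take the compensation level at the base of the deeper column (depth z_c below the surface of column 1) and equate Σ ρ_i t_i down to z_c; mantle fills any gap and the z_c terms cancel.
Column 1: 1.66×0.911 + x×2.66 + 12.5×2.88 + (z_c − 14.16 − x)×3.27
Column 2: 1.24×0 + 8.96×2.75 + 13.3×2.86 + (z_c − 1.24 − 22.26)×3.27
The z_c×3.27 term appears on both sides and cancels. Collect the known terms of each column as K = Σ(ρt)_known − 3.27 × (depth of known layers): K_1 = 37.51226 − 3.27×14.16 = −8.79094; K_2 = 62.678 − 3.27×(1.24 + 22.26) = −14.167.
Balance: K_1 − x×(3.27 − 2.66) = K_2, so x = (K_1 − K_2)/(3.27 − 2.66) = 5.37606/0.61 = 8.81 km.

8.81 km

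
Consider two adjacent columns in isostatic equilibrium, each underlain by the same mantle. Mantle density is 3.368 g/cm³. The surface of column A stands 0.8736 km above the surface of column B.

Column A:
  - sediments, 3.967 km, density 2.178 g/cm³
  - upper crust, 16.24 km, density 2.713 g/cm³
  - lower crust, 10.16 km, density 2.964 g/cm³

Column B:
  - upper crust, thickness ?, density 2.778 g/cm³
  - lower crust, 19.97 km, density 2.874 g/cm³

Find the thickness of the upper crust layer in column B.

11.3 km

Take the compensation level at the base of the deeper column (depth z_c below the surface of column A) and equate Σ ρ_i t_i down to z_c; mantle fills any gap and the z_c terms cancel.
Column A: 3.967×2.178 + 16.24×2.713 + 10.16×2.964 + (z_c − 30.367)×3.368
Column B: 0.8736×0 + x×2.778 + 19.97×2.874 + (z_c − 0.8736 − 19.97 − x)×3.368
The z_c×3.368 term appears on both sides and cancels. Collect the known terms of each column as K = Σ(ρt)_known − 3.368 × (depth of known layers): K_A = 82.813486 − 3.368×30.367 = −19.46257; K_B = 57.39378 − 3.368×(0.8736 + 19.97) = −12.8074648.
Balance: K_A = K_B − x×(3.368 − 2.778), so x = (K_B − K_A)/(3.368 − 2.778) = 6.65511/0.59 = 11.3 km.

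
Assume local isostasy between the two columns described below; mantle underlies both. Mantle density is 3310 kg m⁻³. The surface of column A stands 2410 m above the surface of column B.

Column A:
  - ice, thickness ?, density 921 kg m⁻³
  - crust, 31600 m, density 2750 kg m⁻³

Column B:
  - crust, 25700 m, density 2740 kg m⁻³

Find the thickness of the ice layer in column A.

Take the compensation level at the base of the deeper column (depth z_c below the surface of column A) and equate Σ ρ_i t_i down to z_c; mantle fills any gap and the z_c terms cancel.
Column A: x×921 + 31600×2750 + (z_c − 31600 − x)×3310
Column B: 2410×0 + 25700×2740 + (z_c − 2410 − 25700)×3310
The z_c×3310 term appears on both sides and cancels. Collect the known terms of each column as K = Σ(ρt)_known − 3310 × (depth of known layers): K_A = 86900000 − 3310×31600 = −17696000; K_B = 70418000 − 3310×(2410 + 25700) = −22626100.
Balance: K_A − x×(3310 − 921) = K_B, so x = (K_A − K_B)/(3310 − 921) = 4930100/2389 = 2060 m.

2060 m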